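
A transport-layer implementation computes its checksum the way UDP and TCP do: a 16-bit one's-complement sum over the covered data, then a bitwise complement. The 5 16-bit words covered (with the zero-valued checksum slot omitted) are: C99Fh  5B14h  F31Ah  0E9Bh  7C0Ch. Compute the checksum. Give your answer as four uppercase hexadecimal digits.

One's-complement addition (fold any carry out of bit 15 back into bit 0):
  0xC99F + 0x5B14 = 0x124B3 → wrap carry → 0x24B4
  0x24B4 + 0xF31A = 0x117CE → wrap carry → 0x17CF
  0x17CF + 0x0E9B = 0x0266A
  0x266A + 0x7C0C = 0x0A276
One's-complement sum = 0xA276.
Checksum = ~0xA276 & 0xFFFF = 0x5D89.

5D89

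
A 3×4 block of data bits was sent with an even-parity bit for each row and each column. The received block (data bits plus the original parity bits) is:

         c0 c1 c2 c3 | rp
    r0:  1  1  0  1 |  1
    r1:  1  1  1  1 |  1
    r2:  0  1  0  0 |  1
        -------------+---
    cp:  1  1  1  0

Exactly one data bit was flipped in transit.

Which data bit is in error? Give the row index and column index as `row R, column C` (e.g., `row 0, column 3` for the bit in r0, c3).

row 1, column 0

Recompute each row's even parity and compare to rp:
  r0: data parity 1, sent rp 1 → ok
  r1: data parity 0, sent rp 1 → mismatch
  r2: data parity 1, sent rp 1 → ok
Recompute each column's even parity and compare to cp:
  c0: data parity 0, sent cp 1 → mismatch
  c1: data parity 1, sent cp 1 → ok
  c2: data parity 1, sent cp 1 → ok
  c3: data parity 0, sent cp 0 → ok
Exactly one row (r1) and one column (c0) fail → the flipped bit is at their intersection.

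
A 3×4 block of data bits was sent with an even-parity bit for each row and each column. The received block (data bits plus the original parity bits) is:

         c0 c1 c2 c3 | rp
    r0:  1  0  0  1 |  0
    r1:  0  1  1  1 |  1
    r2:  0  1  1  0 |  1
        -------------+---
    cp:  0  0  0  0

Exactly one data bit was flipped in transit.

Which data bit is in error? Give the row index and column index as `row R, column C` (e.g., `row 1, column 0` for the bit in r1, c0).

Recompute each row's even parity and compare to rp:
  r0: data parity 0, sent rp 0 → ok
  r1: data parity 1, sent rp 1 → ok
  r2: data parity 0, sent rp 1 → mismatch
Recompute each column's even parity and compare to cp:
  c0: data parity 1, sent cp 0 → mismatch
  c1: data parity 0, sent cp 0 → ok
  c2: data parity 0, sent cp 0 → ok
  c3: data parity 0, sent cp 0 → ok
Exactly one row (r2) and one column (c0) fail → the flipped bit is at their intersection.

row 2, column 0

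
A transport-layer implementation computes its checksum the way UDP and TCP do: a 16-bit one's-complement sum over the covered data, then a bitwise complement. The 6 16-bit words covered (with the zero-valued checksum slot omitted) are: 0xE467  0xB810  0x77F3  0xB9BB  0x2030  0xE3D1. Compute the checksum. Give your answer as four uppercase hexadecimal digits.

2DD6

One's-complement addition (fold any carry out of bit 15 back into bit 0):
  0xE467 + 0xB810 = 0x19C77 → wrap carry → 0x9C78
  0x9C78 + 0x77F3 = 0x1146B → wrap carry → 0x146C
  0x146C + 0xB9BB = 0x0CE27
  0xCE27 + 0x2030 = 0x0EE57
  0xEE57 + 0xE3D1 = 0x1D228 → wrap carry → 0xD229
One's-complement sum = 0xD229.
Checksum = ~0xD229 & 0xFFFF = 0x2DD6.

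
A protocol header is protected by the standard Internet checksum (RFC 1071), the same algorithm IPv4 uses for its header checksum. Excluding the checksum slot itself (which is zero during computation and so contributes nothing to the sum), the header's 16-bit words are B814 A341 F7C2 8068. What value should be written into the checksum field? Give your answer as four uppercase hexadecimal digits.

One's-complement addition (fold any carry out of bit 15 back into bit 0):
  0xB814 + 0xA341 = 0x15B55 → wrap carry → 0x5B56
  0x5B56 + 0xF7C2 = 0x15318 → wrap carry → 0x5319
  0x5319 + 0x8068 = 0x0D381
One's-complement sum = 0xD381.
Checksum = ~0xD381 & 0xFFFF = 0x2C7E.

2C7E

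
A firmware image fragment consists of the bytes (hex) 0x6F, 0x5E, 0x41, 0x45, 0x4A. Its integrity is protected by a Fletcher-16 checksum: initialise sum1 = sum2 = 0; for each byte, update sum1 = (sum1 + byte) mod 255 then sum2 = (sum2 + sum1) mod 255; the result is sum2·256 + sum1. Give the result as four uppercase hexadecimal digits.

3F9E

Running sums (mod 255):
  after byte 0 (0x6F): sum1=111, sum2=111
  after byte 1 (0x5E): sum1=205, sum2=61
  after byte 2 (0x41): sum1=15, sum2=76
  after byte 3 (0x45): sum1=84, sum2=160
  after byte 4 (0x4A): sum1=158, sum2=63
Checksum = sum2·256 + sum1 = 63·256 + 158 = 16286 = 0x3F9E.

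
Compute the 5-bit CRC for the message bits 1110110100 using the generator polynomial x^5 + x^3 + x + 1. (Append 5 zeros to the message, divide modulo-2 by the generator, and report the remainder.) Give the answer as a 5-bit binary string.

11000

Append 5 zeros: 111011010000000. Divide by 101011 (XOR where the leading bit is 1):
  pos 0: 111011 XOR 101011 = 010000
  pos 1: 100000 XOR 101011 = 001011
  pos 3: 101110 XOR 101011 = 000101
  pos 6: 101000 XOR 101011 = 000011
Remainder (last 5 bits) = 11000. This is the CRC / FCS.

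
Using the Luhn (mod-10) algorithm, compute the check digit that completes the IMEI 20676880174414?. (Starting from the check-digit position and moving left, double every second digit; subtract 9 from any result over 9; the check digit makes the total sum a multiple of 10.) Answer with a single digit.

9

Partial digits right→left: 4 1 4 4 7 1 0 8 8 6 7 6 0 2
Double every second digit counting from the check-digit position (so the 1st, 3rd, 5th, ... of the partial from the right).
  doubled (with −9 where >9): 8 8 5 0 7 5 0 → sum 33
  kept as-is: 1 4 1 8 6 6 2 → sum 28
Total = 33 + 28 = 61.
Check digit = (10 − (61 mod 10)) mod 10 = 9.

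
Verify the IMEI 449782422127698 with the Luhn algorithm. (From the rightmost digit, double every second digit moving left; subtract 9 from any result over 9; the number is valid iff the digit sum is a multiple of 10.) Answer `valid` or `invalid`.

From the right, keep odd positions and double even positions (subtract 9 from any doubled value over 9):
  doubled (positions 2,4,...): 9 5 2 4 4 5 8 → sum 37
  kept (positions 1,3,...): 8 6 2 2 4 8 9 4 → sum 43
Total = 80.
80 mod 10 = 0, so the number is valid.

valid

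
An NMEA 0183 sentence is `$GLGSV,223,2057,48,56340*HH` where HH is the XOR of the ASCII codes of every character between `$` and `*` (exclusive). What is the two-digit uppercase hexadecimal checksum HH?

XOR the ASCII codes of the payload characters:
  'G' = 0x47 → acc = 0x47
  'L' = 0x4C → acc = 0x0B
  'G' = 0x47 → acc = 0x4C
  'S' = 0x53 → acc = 0x1F
  'V' = 0x56 → acc = 0x49
  ',' = 0x2C → acc = 0x65
  '2' = 0x32 → acc = 0x57
  '2' = 0x32 → acc = 0x65
  '3' = 0x33 → acc = 0x56
  ',' = 0x2C → acc = 0x7A
  '2' = 0x32 → acc = 0x48
  '0' = 0x30 → acc = 0x78
  '5' = 0x35 → acc = 0x4D
  '7' = 0x37 → acc = 0x7A
  ',' = 0x2C → acc = 0x56
  '4' = 0x34 → acc = 0x62
  '8' = 0x38 → acc = 0x5A
  ',' = 0x2C → acc = 0x76
  '5' = 0x35 → acc = 0x43
  '6' = 0x36 → acc = 0x75
  '3' = 0x33 → acc = 0x46
  '4' = 0x34 → acc = 0x72
  '0' = 0x30 → acc = 0x42
Checksum = 0x42.

42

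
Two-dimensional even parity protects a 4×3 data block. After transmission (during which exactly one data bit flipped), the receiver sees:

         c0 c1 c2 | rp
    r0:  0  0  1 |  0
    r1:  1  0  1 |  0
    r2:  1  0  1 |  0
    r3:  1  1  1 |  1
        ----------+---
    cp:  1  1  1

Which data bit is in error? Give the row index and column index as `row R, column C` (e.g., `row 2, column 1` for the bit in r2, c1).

row 0, column 2

Recompute each row's even parity and compare to rp:
  r0: data parity 1, sent rp 0 → mismatch
  r1: data parity 0, sent rp 0 → ok
  r2: data parity 0, sent rp 0 → ok
  r3: data parity 1, sent rp 1 → ok
Recompute each column's even parity and compare to cp:
  c0: data parity 1, sent cp 1 → ok
  c1: data parity 1, sent cp 1 → ok
  c2: data parity 0, sent cp 1 → mismatch
Exactly one row (r0) and one column (c2) fail → the flipped bit is at their intersection.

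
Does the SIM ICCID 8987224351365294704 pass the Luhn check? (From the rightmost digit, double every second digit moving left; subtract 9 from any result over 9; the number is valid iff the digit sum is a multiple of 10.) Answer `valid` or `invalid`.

invalid

From the right, keep odd positions and double even positions (subtract 9 from any doubled value over 9):
  doubled (positions 2,4,...): 0 8 4 3 2 6 4 5 9 → sum 41
  kept (positions 1,3,...): 4 7 9 5 3 5 4 2 8 8 → sum 55
Total = 96.
96 mod 10 = 6, so the number is invalid.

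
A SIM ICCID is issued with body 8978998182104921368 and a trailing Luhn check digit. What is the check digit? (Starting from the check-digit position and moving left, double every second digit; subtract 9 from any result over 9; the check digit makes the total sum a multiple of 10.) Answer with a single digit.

3

Partial digits right→left: 8 6 3 1 2 9 4 0 1 2 8 1 8 9 9 8 7 9 8
Double every second digit counting from the check-digit position (so the 1st, 3rd, 5th, ... of the partial from the right).
  doubled (with −9 where >9): 7 6 4 8 2 7 7 9 5 7 → sum 62
  kept as-is: 6 1 9 0 2 1 9 8 9 → sum 45
Total = 62 + 45 = 107.
Check digit = (10 − (107 mod 10)) mod 10 = 3.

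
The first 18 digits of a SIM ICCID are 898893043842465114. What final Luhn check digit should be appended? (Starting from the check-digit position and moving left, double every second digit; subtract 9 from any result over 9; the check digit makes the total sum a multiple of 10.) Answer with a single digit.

4

Partial digits right→left: 4 1 1 5 6 4 2 4 8 3 4 0 3 9 8 8 9 8
Double every second digit counting from the check-digit position (so the 1st, 3rd, 5th, ... of the partial from the right).
  doubled (with −9 where >9): 8 2 3 4 7 8 6 7 9 → sum 54
  kept as-is: 1 5 4 4 3 0 9 8 8 → sum 42
Total = 54 + 42 = 96.
Check digit = (10 − (96 mod 10)) mod 10 = 4.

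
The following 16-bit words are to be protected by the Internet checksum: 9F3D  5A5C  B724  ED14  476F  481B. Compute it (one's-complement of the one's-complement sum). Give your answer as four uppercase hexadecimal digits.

One's-complement addition (fold any carry out of bit 15 back into bit 0):
  0x9F3D + 0x5A5C = 0x0F999
  0xF999 + 0xB724 = 0x1B0BD → wrap carry → 0xB0BE
  0xB0BE + 0xED14 = 0x19DD2 → wrap carry → 0x9DD3
  0x9DD3 + 0x476F = 0x0E542
  0xE542 + 0x481B = 0x12D5D → wrap carry → 0x2D5E
One's-complement sum = 0x2D5E.
Checksum = ~0x2D5E & 0xFFFF = 0xD2A1.

D2A1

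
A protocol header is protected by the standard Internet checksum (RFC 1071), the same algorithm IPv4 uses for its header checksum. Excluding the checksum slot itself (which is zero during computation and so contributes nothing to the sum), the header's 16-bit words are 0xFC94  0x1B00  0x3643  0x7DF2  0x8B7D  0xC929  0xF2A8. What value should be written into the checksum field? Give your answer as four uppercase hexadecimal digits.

One's-complement addition (fold any carry out of bit 15 back into bit 0):
  0xFC94 + 0x1B00 = 0x11794 → wrap carry → 0x1795
  0x1795 + 0x3643 = 0x04DD8
  0x4DD8 + 0x7DF2 = 0x0CBCA
  0xCBCA + 0x8B7D = 0x15747 → wrap carry → 0x5748
  0x5748 + 0xC929 = 0x12071 → wrap carry → 0x2072
  0x2072 + 0xF2A8 = 0x1131A → wrap carry → 0x131B
One's-complement sum = 0x131B.
Checksum = ~0x131B & 0xFFFF = 0xECE4.

ECE4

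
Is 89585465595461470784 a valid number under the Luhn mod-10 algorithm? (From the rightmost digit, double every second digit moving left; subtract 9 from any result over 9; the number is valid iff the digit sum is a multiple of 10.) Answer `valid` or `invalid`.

valid

From the right, keep odd positions and double even positions (subtract 9 from any doubled value over 9):
  doubled (positions 2,4,...): 7 0 8 3 1 1 3 1 1 7 → sum 32
  kept (positions 1,3,...): 4 7 7 1 4 9 5 4 8 9 → sum 58
Total = 90.
90 mod 10 = 0, so the number is valid.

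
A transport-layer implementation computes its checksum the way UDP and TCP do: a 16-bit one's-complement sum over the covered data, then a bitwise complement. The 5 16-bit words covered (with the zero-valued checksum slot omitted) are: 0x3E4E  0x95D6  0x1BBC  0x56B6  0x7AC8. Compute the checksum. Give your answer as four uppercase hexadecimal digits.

3EA0

One's-complement addition (fold any carry out of bit 15 back into bit 0):
  0x3E4E + 0x95D6 = 0x0D424
  0xD424 + 0x1BBC = 0x0EFE0
  0xEFE0 + 0x56B6 = 0x14696 → wrap carry → 0x4697
  0x4697 + 0x7AC8 = 0x0C15F
One's-complement sum = 0xC15F.
Checksum = ~0xC15F & 0xFFFF = 0x3EA0.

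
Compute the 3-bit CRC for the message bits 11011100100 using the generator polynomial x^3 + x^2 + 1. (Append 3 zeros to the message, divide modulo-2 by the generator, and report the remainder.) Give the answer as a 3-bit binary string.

101

Append 3 zeros: 11011100100000. Divide by 1101 (XOR where the leading bit is 1):
  pos 0: 1101 XOR 1101 = 0000
  pos 4: 1100 XOR 1101 = 0001
  pos 7: 1100 XOR 1101 = 0001
  pos 10: 1000 XOR 1101 = 0101
Remainder (last 3 bits) = 101. This is the CRC / FCS.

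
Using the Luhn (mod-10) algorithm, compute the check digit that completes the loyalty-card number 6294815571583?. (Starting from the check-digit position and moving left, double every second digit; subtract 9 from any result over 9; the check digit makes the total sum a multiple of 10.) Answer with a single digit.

7

Partial digits right→left: 3 8 5 1 7 5 5 1 8 4 9 2 6
Double every second digit counting from the check-digit position (so the 1st, 3rd, 5th, ... of the partial from the right).
  doubled (with −9 where >9): 6 1 5 1 7 9 3 → sum 32
  kept as-is: 8 1 5 1 4 2 → sum 21
Total = 32 + 21 = 53.
Check digit = (10 − (53 mod 10)) mod 10 = 7.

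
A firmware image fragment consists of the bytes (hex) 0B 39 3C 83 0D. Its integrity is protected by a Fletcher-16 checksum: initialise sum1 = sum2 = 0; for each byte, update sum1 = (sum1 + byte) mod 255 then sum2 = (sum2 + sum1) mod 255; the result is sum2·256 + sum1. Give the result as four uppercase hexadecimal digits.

E411

Running sums (mod 255):
  after byte 0 (0B): sum1=11, sum2=11
  after byte 1 (39): sum1=68, sum2=79
  after byte 2 (3C): sum1=128, sum2=207
  after byte 3 (83): sum1=4, sum2=211
  after byte 4 (0D): sum1=17, sum2=228
Checksum = sum2·256 + sum1 = 228·256 + 17 = 58385 = 0xE411.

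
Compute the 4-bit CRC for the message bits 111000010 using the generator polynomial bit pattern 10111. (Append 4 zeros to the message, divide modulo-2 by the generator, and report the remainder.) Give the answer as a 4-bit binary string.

1111

Append 4 zeros: 1110000100000. Divide by 10111 (XOR where the leading bit is 1):
  pos 0: 11100 XOR 10111 = 01011
  pos 1: 10110 XOR 10111 = 00001
  pos 5: 10100 XOR 10111 = 00011
  pos 8: 11000 XOR 10111 = 01111
Remainder (last 4 bits) = 1111. This is the CRC / FCS.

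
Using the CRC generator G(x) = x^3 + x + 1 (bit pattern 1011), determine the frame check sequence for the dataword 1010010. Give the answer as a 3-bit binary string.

011

Append 3 zeros: 1010010000. Divide by 1011 (XOR where the leading bit is 1):
  pos 0: 1010 XOR 1011 = 0001
  pos 3: 1010 XOR 1011 = 0001
  pos 6: 1000 XOR 1011 = 0011
Remainder (last 3 bits) = 011. This is the CRC / FCS.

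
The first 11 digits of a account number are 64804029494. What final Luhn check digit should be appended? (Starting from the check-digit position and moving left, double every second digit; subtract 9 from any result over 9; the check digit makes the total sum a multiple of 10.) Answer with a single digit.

Partial digits right→left: 4 9 4 9 2 0 4 0 8 4 6
Double every second digit counting from the check-digit position (so the 1st, 3rd, 5th, ... of the partial from the right).
  doubled (with −9 where >9): 8 8 4 8 7 3 → sum 38
  kept as-is: 9 9 0 0 4 → sum 22
Total = 38 + 22 = 60.
Check digit = (10 − (60 mod 10)) mod 10 = 0.

0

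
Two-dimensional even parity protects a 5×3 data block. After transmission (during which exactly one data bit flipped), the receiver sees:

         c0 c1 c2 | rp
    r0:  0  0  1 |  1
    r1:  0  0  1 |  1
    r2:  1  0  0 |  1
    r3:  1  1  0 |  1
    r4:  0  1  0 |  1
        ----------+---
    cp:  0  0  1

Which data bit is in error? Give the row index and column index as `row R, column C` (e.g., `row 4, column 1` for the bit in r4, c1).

Recompute each row's even parity and compare to rp:
  r0: data parity 1, sent rp 1 → ok
  r1: data parity 1, sent rp 1 → ok
  r2: data parity 1, sent rp 1 → ok
  r3: data parity 0, sent rp 1 → mismatch
  r4: data parity 1, sent rp 1 → ok
Recompute each column's even parity and compare to cp:
  c0: data parity 0, sent cp 0 → ok
  c1: data parity 0, sent cp 0 → ok
  c2: data parity 0, sent cp 1 → mismatch
Exactly one row (r3) and one column (c2) fail → the flipped bit is at their intersection.

row 3, column 2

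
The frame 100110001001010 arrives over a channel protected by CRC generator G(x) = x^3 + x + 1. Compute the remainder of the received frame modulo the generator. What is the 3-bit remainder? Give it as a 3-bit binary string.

000

Modulo-2 division of 100110001001010 by 1011:
  pos 0: 1001 XOR 1011 = 0010
  pos 2: 1010 XOR 1011 = 0001
  pos 5: 1001 XOR 1011 = 0010
  pos 7: 1000 XOR 1011 = 0011
  pos 9: 1110 XOR 1011 = 0101
  pos 10: 1011 XOR 1011 = 0000
Remainder = 000 (zero — the frame passes the CRC check).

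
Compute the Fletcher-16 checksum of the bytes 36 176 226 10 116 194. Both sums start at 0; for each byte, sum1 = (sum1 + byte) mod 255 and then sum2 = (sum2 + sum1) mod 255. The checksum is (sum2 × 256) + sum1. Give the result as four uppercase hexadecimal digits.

Running sums (mod 255):
  after byte 0 (36): sum1=36, sum2=36
  after byte 1 (176): sum1=212, sum2=248
  after byte 2 (226): sum1=183, sum2=176
  after byte 3 (10): sum1=193, sum2=114
  after byte 4 (116): sum1=54, sum2=168
  after byte 5 (194): sum1=248, sum2=161
Checksum = sum2·256 + sum1 = 161·256 + 248 = 41464 = 0xA1F8.

A1F8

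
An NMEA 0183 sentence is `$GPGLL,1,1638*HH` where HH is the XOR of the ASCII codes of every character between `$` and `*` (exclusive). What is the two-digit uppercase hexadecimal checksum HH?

6D

XOR the ASCII codes of the payload characters:
  'G' = 0x47 → acc = 0x47
  'P' = 0x50 → acc = 0x17
  'G' = 0x47 → acc = 0x50
  'L' = 0x4C → acc = 0x1C
  'L' = 0x4C → acc = 0x50
  ',' = 0x2C → acc = 0x7C
  '1' = 0x31 → acc = 0x4D
  ',' = 0x2C → acc = 0x61
  '1' = 0x31 → acc = 0x50
  '6' = 0x36 → acc = 0x66
  '3' = 0x33 → acc = 0x55
  '8' = 0x38 → acc = 0x6D
Checksum = 0x6D.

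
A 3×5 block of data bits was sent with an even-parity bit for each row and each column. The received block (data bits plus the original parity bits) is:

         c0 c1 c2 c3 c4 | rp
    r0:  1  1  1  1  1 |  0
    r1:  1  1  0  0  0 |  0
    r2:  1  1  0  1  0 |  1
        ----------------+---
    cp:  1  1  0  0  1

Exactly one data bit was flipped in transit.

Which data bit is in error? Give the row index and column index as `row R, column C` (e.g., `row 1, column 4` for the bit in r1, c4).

row 0, column 2

Recompute each row's even parity and compare to rp:
  r0: data parity 1, sent rp 0 → mismatch
  r1: data parity 0, sent rp 0 → ok
  r2: data parity 1, sent rp 1 → ok
Recompute each column's even parity and compare to cp:
  c0: data parity 1, sent cp 1 → ok
  c1: data parity 1, sent cp 1 → ok
  c2: data parity 1, sent cp 0 → mismatch
  c3: data parity 0, sent cp 0 → ok
  c4: data parity 1, sent cp 1 → ok
Exactly one row (r0) and one column (c2) fail → the flipped bit is at their intersection.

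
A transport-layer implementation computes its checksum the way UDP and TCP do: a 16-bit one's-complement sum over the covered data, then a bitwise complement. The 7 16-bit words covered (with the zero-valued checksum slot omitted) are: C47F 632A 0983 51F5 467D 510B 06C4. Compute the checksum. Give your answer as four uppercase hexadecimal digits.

One's-complement addition (fold any carry out of bit 15 back into bit 0):
  0xC47F + 0x632A = 0x127A9 → wrap carry → 0x27AA
  0x27AA + 0x0983 = 0x0312D
  0x312D + 0x51F5 = 0x08322
  0x8322 + 0x467D = 0x0C99F
  0xC99F + 0x510B = 0x11AAA → wrap carry → 0x1AAB
  0x1AAB + 0x06C4 = 0x0216F
One's-complement sum = 0x216F.
Checksum = ~0x216F & 0xFFFF = 0xDE90.

DE90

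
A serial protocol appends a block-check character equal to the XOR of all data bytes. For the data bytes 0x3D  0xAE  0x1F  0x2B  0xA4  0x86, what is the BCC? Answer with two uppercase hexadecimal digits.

XOR the bytes together:
  start with 0x3D
  0x3D ⊕ 0xAE = 0x93
  0x93 ⊕ 0x1F = 0x8C
  0x8C ⊕ 0x2B = 0xA7
  0xA7 ⊕ 0xA4 = 0x03
  0x03 ⊕ 0x86 = 0x85

85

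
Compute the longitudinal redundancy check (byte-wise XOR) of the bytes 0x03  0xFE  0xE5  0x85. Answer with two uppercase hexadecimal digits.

9D

XOR the bytes together:
  start with 0x03
  0x03 ⊕ 0xFE = 0xFD
  0xFD ⊕ 0xE5 = 0x18
  0x18 ⊕ 0x85 = 0x9D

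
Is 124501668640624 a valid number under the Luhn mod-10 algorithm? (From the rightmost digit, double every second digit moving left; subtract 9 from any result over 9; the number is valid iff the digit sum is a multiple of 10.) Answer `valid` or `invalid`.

valid

From the right, keep odd positions and double even positions (subtract 9 from any doubled value over 9):
  doubled (positions 2,4,...): 4 0 3 3 2 1 4 → sum 17
  kept (positions 1,3,...): 4 6 4 8 6 0 4 1 → sum 33
Total = 50.
50 mod 10 = 0, so the number is valid.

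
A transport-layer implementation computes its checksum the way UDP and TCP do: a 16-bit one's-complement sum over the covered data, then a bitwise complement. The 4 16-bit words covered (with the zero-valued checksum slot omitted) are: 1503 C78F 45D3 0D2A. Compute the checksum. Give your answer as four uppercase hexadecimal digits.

D06F

One's-complement addition (fold any carry out of bit 15 back into bit 0):
  0x1503 + 0xC78F = 0x0DC92
  0xDC92 + 0x45D3 = 0x12265 → wrap carry → 0x2266
  0x2266 + 0x0D2A = 0x02F90
One's-complement sum = 0x2F90.
Checksum = ~0x2F90 & 0xFFFF = 0xD06F.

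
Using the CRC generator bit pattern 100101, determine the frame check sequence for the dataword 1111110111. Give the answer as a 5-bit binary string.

Append 5 zeros: 111111011100000. Divide by 100101 (XOR where the leading bit is 1):
  pos 0: 111111 XOR 100101 = 011010
  pos 1: 110100 XOR 100101 = 010001
  pos 2: 100011 XOR 100101 = 000110
  pos 5: 110110 XOR 100101 = 010011
  pos 6: 100110 XOR 100101 = 000011
Remainder (last 5 bits) = 11000. This is the CRC / FCS.

11000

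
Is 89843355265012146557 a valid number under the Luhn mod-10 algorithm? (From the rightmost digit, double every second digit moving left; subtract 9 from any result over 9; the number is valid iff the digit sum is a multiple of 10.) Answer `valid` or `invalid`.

invalid

From the right, keep odd positions and double even positions (subtract 9 from any doubled value over 9):
  doubled (positions 2,4,...): 1 3 2 2 1 4 1 6 7 7 → sum 34
  kept (positions 1,3,...): 7 5 4 2 0 6 5 3 4 9 → sum 45
Total = 79.
79 mod 10 = 9, so the number is invalid.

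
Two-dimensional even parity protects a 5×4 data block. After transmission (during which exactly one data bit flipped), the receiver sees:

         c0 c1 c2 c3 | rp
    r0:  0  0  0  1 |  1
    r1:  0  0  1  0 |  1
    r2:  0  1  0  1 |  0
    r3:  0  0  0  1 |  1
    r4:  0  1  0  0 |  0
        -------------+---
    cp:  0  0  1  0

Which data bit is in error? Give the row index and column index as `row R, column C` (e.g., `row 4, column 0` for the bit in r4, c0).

Recompute each row's even parity and compare to rp:
  r0: data parity 1, sent rp 1 → ok
  r1: data parity 1, sent rp 1 → ok
  r2: data parity 0, sent rp 0 → ok
  r3: data parity 1, sent rp 1 → ok
  r4: data parity 1, sent rp 0 → mismatch
Recompute each column's even parity and compare to cp:
  c0: data parity 0, sent cp 0 → ok
  c1: data parity 0, sent cp 0 → ok
  c2: data parity 1, sent cp 1 → ok
  c3: data parity 1, sent cp 0 → mismatch
Exactly one row (r4) and one column (c3) fail → the flipped bit is at their intersection.

row 4, column 3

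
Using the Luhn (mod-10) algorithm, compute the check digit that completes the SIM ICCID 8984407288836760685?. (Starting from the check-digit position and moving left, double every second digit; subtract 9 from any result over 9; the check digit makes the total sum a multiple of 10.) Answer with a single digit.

8

Partial digits right→left: 5 8 6 0 6 7 6 3 8 8 8 2 7 0 4 4 8 9 8
Double every second digit counting from the check-digit position (so the 1st, 3rd, 5th, ... of the partial from the right).
  doubled (with −9 where >9): 1 3 3 3 7 7 5 8 7 7 → sum 51
  kept as-is: 8 0 7 3 8 2 0 4 9 → sum 41
Total = 51 + 41 = 92.
Check digit = (10 − (92 mod 10)) mod 10 = 8.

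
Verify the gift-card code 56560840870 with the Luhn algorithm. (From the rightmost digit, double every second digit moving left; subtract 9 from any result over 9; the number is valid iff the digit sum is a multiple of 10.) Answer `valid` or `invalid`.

valid

From the right, keep odd positions and double even positions (subtract 9 from any doubled value over 9):
  doubled (positions 2,4,...): 5 0 7 3 3 → sum 18
  kept (positions 1,3,...): 0 8 4 0 5 5 → sum 22
Total = 40.
40 mod 10 = 0, so the number is valid.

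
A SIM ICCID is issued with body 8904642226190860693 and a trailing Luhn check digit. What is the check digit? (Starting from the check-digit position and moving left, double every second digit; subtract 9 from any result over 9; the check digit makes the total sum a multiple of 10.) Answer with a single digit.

Partial digits right→left: 3 9 6 0 6 8 0 9 1 6 2 2 2 4 6 4 0 9 8
Double every second digit counting from the check-digit position (so the 1st, 3rd, 5th, ... of the partial from the right).
  doubled (with −9 where >9): 6 3 3 0 2 4 4 3 0 7 → sum 32
  kept as-is: 9 0 8 9 6 2 4 4 9 → sum 51
Total = 32 + 51 = 83.
Check digit = (10 − (83 mod 10)) mod 10 = 7.

7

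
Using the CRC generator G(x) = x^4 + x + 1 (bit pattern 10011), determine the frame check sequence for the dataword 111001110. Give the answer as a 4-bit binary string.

Append 4 zeros: 1110011100000. Divide by 10011 (XOR where the leading bit is 1):
  pos 0: 11100 XOR 10011 = 01111
  pos 1: 11111 XOR 10011 = 01100
  pos 2: 11001 XOR 10011 = 01010
  pos 3: 10101 XOR 10011 = 00110
  pos 5: 11000 XOR 10011 = 01011
  pos 6: 10110 XOR 10011 = 00101
  pos 8: 10100 XOR 10011 = 00111
Remainder (last 4 bits) = 0111. This is the CRC / FCS.

0111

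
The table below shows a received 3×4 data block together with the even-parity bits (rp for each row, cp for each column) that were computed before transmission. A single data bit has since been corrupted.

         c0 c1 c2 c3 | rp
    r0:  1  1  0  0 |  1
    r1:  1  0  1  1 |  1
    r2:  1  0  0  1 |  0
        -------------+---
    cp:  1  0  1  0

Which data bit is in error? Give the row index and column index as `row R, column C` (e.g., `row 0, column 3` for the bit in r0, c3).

Recompute each row's even parity and compare to rp:
  r0: data parity 0, sent rp 1 → mismatch
  r1: data parity 1, sent rp 1 → ok
  r2: data parity 0, sent rp 0 → ok
Recompute each column's even parity and compare to cp:
  c0: data parity 1, sent cp 1 → ok
  c1: data parity 1, sent cp 0 → mismatch
  c2: data parity 1, sent cp 1 → ok
  c3: data parity 0, sent cp 0 → ok
Exactly one row (r0) and one column (c1) fail → the flipped bit is at their intersection.

row 0, column 1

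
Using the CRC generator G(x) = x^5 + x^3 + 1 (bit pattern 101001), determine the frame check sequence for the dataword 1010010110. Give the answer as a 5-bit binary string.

11111

Append 5 zeros: 101001011000000. Divide by 101001 (XOR where the leading bit is 1):
  pos 0: 101001 XOR 101001 = 000000
  pos 7: 110000 XOR 101001 = 011001
  pos 8: 110010 XOR 101001 = 011011
  pos 9: 110110 XOR 101001 = 011111
Remainder (last 5 bits) = 11111. This is the CRC / FCS.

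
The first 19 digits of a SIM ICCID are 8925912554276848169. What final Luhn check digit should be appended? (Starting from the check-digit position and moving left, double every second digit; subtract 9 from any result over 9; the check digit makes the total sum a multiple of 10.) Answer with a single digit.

Partial digits right→left: 9 6 1 8 4 8 6 7 2 4 5 5 2 1 9 5 2 9 8
Double every second digit counting from the check-digit position (so the 1st, 3rd, 5th, ... of the partial from the right).
  doubled (with −9 where >9): 9 2 8 3 4 1 4 9 4 7 → sum 51
  kept as-is: 6 8 8 7 4 5 1 5 9 → sum 53
Total = 51 + 53 = 104.
Check digit = (10 − (104 mod 10)) mod 10 = 6.

6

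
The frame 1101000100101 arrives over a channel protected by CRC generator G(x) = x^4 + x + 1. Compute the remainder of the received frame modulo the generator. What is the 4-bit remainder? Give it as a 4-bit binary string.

1000

Modulo-2 division of 1101000100101 by 10011:
  pos 0: 11010 XOR 10011 = 01001
  pos 1: 10010 XOR 10011 = 00001
  pos 5: 10100 XOR 10011 = 00111
  pos 7: 11110 XOR 10011 = 01101
  pos 8: 11011 XOR 10011 = 01000
Remainder = 1000 (nonzero — an error is detected).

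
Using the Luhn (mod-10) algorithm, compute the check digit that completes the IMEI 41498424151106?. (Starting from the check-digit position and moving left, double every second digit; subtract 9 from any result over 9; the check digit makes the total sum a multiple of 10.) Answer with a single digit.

Partial digits right→left: 6 0 1 1 5 1 4 2 4 8 9 4 1 4
Double every second digit counting from the check-digit position (so the 1st, 3rd, 5th, ... of the partial from the right).
  doubled (with −9 where >9): 3 2 1 8 8 9 2 → sum 33
  kept as-is: 0 1 1 2 8 4 4 → sum 20
Total = 33 + 20 = 53.
Check digit = (10 − (53 mod 10)) mod 10 = 7.

7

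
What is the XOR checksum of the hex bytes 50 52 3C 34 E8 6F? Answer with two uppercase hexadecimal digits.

8D

XOR the bytes together:
  start with 0x50
  0x50 ⊕ 0x52 = 0x02
  0x02 ⊕ 0x3C = 0x3E
  0x3E ⊕ 0x34 = 0x0A
  0x0A ⊕ 0xE8 = 0xE2
  0xE2 ⊕ 0x6F = 0x8D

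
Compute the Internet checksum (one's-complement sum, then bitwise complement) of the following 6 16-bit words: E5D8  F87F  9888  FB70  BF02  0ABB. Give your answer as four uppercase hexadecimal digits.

One's-complement addition (fold any carry out of bit 15 back into bit 0):
  0xE5D8 + 0xF87F = 0x1DE57 → wrap carry → 0xDE58
  0xDE58 + 0x9888 = 0x176E0 → wrap carry → 0x76E1
  0x76E1 + 0xFB70 = 0x17251 → wrap carry → 0x7252
  0x7252 + 0xBF02 = 0x13154 → wrap carry → 0x3155
  0x3155 + 0x0ABB = 0x03C10
One's-complement sum = 0x3C10.
Checksum = ~0x3C10 & 0xFFFF = 0xC3EF.

C3EF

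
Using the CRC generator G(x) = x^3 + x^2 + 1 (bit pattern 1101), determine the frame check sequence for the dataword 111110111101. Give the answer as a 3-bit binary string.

101

Append 3 zeros: 111110111101000. Divide by 1101 (XOR where the leading bit is 1):
  pos 0: 1111 XOR 1101 = 0010
  pos 2: 1010 XOR 1101 = 0111
  pos 3: 1111 XOR 1101 = 0010
  pos 5: 1011 XOR 1101 = 0110
  pos 6: 1101 XOR 1101 = 0000
  pos 11: 1000 XOR 1101 = 0101
Remainder (last 3 bits) = 101. This is the CRC / FCS.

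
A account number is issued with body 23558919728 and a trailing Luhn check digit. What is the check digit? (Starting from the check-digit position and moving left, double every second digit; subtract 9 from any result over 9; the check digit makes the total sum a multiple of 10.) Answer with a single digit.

Partial digits right→left: 8 2 7 9 1 9 8 5 5 3 2
Double every second digit counting from the check-digit position (so the 1st, 3rd, 5th, ... of the partial from the right).
  doubled (with −9 where >9): 7 5 2 7 1 4 → sum 26
  kept as-is: 2 9 9 5 3 → sum 28
Total = 26 + 28 = 54.
Check digit = (10 − (54 mod 10)) mod 10 = 6.

6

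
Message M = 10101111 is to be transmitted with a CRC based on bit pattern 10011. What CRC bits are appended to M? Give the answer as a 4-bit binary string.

Append 4 zeros: 101011110000. Divide by 10011 (XOR where the leading bit is 1):
  pos 0: 10101 XOR 10011 = 00110
  pos 2: 11011 XOR 10011 = 01000
  pos 3: 10001 XOR 10011 = 00010
  pos 6: 10000 XOR 10011 = 00011
Remainder (last 4 bits) = 0110. This is the CRC / FCS.

0110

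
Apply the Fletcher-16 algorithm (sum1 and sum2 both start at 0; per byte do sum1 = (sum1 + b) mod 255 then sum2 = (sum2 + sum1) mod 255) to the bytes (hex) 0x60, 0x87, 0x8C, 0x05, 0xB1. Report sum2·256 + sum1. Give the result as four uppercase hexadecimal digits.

612B

Running sums (mod 255):
  after byte 0 (0x60): sum1=96, sum2=96
  after byte 1 (0x87): sum1=231, sum2=72
  after byte 2 (0x8C): sum1=116, sum2=188
  after byte 3 (0x05): sum1=121, sum2=54
  after byte 4 (0xB1): sum1=43, sum2=97
Checksum = sum2·256 + sum1 = 97·256 + 43 = 24875 = 0x612B.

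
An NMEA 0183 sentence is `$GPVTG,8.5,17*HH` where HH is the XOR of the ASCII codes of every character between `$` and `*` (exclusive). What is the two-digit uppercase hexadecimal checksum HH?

XOR the ASCII codes of the payload characters:
  'G' = 0x47 → acc = 0x47
  'P' = 0x50 → acc = 0x17
  'V' = 0x56 → acc = 0x41
  'T' = 0x54 → acc = 0x15
  'G' = 0x47 → acc = 0x52
  ',' = 0x2C → acc = 0x7E
  '8' = 0x38 → acc = 0x46
  '.' = 0x2E → acc = 0x68
  '5' = 0x35 → acc = 0x5D
  ',' = 0x2C → acc = 0x71
  '1' = 0x31 → acc = 0x40
  '7' = 0x37 → acc = 0x77
Checksum = 0x77.

77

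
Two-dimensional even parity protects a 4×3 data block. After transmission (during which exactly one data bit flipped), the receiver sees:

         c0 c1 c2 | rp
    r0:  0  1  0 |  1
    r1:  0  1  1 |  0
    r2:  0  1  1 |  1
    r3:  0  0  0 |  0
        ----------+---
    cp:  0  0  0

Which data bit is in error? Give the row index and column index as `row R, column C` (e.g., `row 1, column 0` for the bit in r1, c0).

Recompute each row's even parity and compare to rp:
  r0: data parity 1, sent rp 1 → ok
  r1: data parity 0, sent rp 0 → ok
  r2: data parity 0, sent rp 1 → mismatch
  r3: data parity 0, sent rp 0 → ok
Recompute each column's even parity and compare to cp:
  c0: data parity 0, sent cp 0 → ok
  c1: data parity 1, sent cp 0 → mismatch
  c2: data parity 0, sent cp 0 → ok
Exactly one row (r2) and one column (c1) fail → the flipped bit is at their intersection.

row 2, column 1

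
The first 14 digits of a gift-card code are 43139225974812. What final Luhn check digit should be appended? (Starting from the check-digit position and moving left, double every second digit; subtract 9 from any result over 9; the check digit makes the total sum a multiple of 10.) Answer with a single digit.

Partial digits right→left: 2 1 8 4 7 9 5 2 2 9 3 1 3 4
Double every second digit counting from the check-digit position (so the 1st, 3rd, 5th, ... of the partial from the right).
  doubled (with −9 where >9): 4 7 5 1 4 6 6 → sum 33
  kept as-is: 1 4 9 2 9 1 4 → sum 30
Total = 33 + 30 = 63.
Check digit = (10 − (63 mod 10)) mod 10 = 7.

7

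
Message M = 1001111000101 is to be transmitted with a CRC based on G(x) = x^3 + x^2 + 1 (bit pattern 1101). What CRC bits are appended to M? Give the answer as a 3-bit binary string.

001

Append 3 zeros: 1001111000101000. Divide by 1101 (XOR where the leading bit is 1):
  pos 0: 1001 XOR 1101 = 0100
  pos 1: 1001 XOR 1101 = 0100
  pos 2: 1001 XOR 1101 = 0100
  pos 3: 1001 XOR 1101 = 0100
  pos 4: 1000 XOR 1101 = 0101
  pos 5: 1010 XOR 1101 = 0111
  pos 6: 1110 XOR 1101 = 0011
  pos 8: 1110 XOR 1101 = 0011
  pos 10: 1110 XOR 1101 = 0011
  pos 12: 1100 XOR 1101 = 0001
Remainder (last 3 bits) = 001. This is the CRC / FCS.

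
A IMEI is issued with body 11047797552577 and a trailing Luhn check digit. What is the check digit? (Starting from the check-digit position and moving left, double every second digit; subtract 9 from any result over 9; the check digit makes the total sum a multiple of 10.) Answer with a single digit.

2

Partial digits right→left: 7 7 5 2 5 5 7 9 7 7 4 0 1 1
Double every second digit counting from the check-digit position (so the 1st, 3rd, 5th, ... of the partial from the right).
  doubled (with −9 where >9): 5 1 1 5 5 8 2 → sum 27
  kept as-is: 7 2 5 9 7 0 1 → sum 31
Total = 27 + 31 = 58.
Check digit = (10 − (58 mod 10)) mod 10 = 2.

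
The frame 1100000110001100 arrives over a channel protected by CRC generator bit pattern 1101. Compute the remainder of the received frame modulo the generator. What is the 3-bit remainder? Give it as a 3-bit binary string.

001

Modulo-2 division of 1100000110001100 by 1101:
  pos 0: 1100 XOR 1101 = 0001
  pos 3: 1000 XOR 1101 = 0101
  pos 4: 1011 XOR 1101 = 0110
  pos 5: 1101 XOR 1101 = 0000
  pos 12: 1100 XOR 1101 = 0001
Remainder = 001 (nonzero — an error is detected).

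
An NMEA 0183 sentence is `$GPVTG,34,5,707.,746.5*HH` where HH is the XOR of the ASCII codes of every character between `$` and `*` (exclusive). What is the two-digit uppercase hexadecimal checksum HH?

XOR the ASCII codes of the payload characters:
  'G' = 0x47 → acc = 0x47
  'P' = 0x50 → acc = 0x17
  'V' = 0x56 → acc = 0x41
  'T' = 0x54 → acc = 0x15
  'G' = 0x47 → acc = 0x52
  ',' = 0x2C → acc = 0x7E
  '3' = 0x33 → acc = 0x4D
  '4' = 0x34 → acc = 0x79
  ',' = 0x2C → acc = 0x55
  '5' = 0x35 → acc = 0x60
  ',' = 0x2C → acc = 0x4C
  '7' = 0x37 → acc = 0x7B
  '0' = 0x30 → acc = 0x4B
  '7' = 0x37 → acc = 0x7C
  '.' = 0x2E → acc = 0x52
  ',' = 0x2C → acc = 0x7E
  '7' = 0x37 → acc = 0x49
  '4' = 0x34 → acc = 0x7D
  '6' = 0x36 → acc = 0x4B
  '.' = 0x2E → acc = 0x65
  '5' = 0x35 → acc = 0x50
Checksum = 0x50.

50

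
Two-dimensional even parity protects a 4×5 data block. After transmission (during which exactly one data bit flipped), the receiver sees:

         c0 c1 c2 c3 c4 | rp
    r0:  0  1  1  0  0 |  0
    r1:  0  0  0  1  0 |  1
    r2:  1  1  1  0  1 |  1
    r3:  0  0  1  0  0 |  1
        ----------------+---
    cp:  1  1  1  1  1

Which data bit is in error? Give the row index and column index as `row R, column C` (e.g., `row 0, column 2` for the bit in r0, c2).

row 2, column 1

Recompute each row's even parity and compare to rp:
  r0: data parity 0, sent rp 0 → ok
  r1: data parity 1, sent rp 1 → ok
  r2: data parity 0, sent rp 1 → mismatch
  r3: data parity 1, sent rp 1 → ok
Recompute each column's even parity and compare to cp:
  c0: data parity 1, sent cp 1 → ok
  c1: data parity 0, sent cp 1 → mismatch
  c2: data parity 1, sent cp 1 → ok
  c3: data parity 1, sent cp 1 → ok
  c4: data parity 1, sent cp 1 → ok
Exactly one row (r2) and one column (c1) fail → the flipped bit is at their intersection.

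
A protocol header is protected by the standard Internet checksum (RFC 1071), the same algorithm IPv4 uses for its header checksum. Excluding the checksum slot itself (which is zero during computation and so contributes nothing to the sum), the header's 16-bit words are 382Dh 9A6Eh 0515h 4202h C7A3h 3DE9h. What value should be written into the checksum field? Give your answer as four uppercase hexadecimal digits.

One's-complement addition (fold any carry out of bit 15 back into bit 0):
  0x382D + 0x9A6E = 0x0D29B
  0xD29B + 0x0515 = 0x0D7B0
  0xD7B0 + 0x4202 = 0x119B2 → wrap carry → 0x19B3
  0x19B3 + 0xC7A3 = 0x0E156
  0xE156 + 0x3DE9 = 0x11F3F → wrap carry → 0x1F40
One's-complement sum = 0x1F40.
Checksum = ~0x1F40 & 0xFFFF = 0xE0BF.

E0BF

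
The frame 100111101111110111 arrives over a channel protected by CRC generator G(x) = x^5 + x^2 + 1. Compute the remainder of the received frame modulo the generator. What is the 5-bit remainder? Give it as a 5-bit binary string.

Modulo-2 division of 100111101111110111 by 100101:
  pos 0: 100111 XOR 100101 = 000010
  pos 4: 101011 XOR 100101 = 001110
  pos 6: 111011 XOR 100101 = 011110
  pos 7: 111101 XOR 100101 = 011000
  pos 8: 110001 XOR 100101 = 010100
  pos 9: 101000 XOR 100101 = 001101
  pos 11: 110111 XOR 100101 = 010010
  pos 12: 100101 XOR 100101 = 000000
Remainder = 00000 (zero — the frame passes the CRC check).

00000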